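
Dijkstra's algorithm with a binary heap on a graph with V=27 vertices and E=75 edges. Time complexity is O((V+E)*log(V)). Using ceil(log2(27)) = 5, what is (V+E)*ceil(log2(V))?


Dijkstra with a binary heap: each vertex is extracted once, each edge may relax once.
Each heap operation costs O(log V).
V + E = 27 + 75 = 102
ceil(log2(27)) = 5 (since 2^4 = 16 < 27 <= 32 = 2^5)
Total heap work = (V+E) * ceil(log2(V)) = 102 * 5 = 510


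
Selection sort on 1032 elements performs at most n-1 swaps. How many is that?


Each of the 1031 passes places one element in its final position.
Pass 1: swap minimum into position 0
Pass 2: swap minimum of remaining into position 1
...
Pass 1031: last two elements, one swap
Maximum swaps = 1032 - 1 = 1031


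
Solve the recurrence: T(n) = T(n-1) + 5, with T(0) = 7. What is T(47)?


Unrolling the recurrence:
T(47) = T(46) + 5
       = T(45) + 5 + 5
       = T(44) + 5*3
       ...
       = T(0) + 5*47
       = 7 + 235 = 242


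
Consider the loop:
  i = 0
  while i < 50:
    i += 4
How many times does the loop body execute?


Starting at i = 0, each iteration adds 4.
Iterations until i >= 50:
  Iteration 1: i = 0 -> i = 4
  Iteration 2: i = 4 -> i = 8
  Iteration 3: i = 8 -> i = 12
  Iteration 4: i = 12 -> i = 16
  Iteration 5: i = 16 -> i = 20
  Iteration 6: i = 20 -> i = 24
  Iteration 7: i = 24 -> i = 28
  Iteration 8: i = 28 -> i = 32
  ... continuing ...
Total iterations = ceil(50/4) = 13


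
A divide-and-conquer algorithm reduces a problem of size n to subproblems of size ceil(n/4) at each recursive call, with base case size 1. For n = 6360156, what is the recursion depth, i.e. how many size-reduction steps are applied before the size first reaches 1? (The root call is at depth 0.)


Each step divides the size by 4 (rounding up); after k steps the size is ceil(n/4^k), which equals 1 exactly when 4^k >= n.
So the depth is the smallest k with 4^k >= 6360156, i.e. ceil(log_4(6360156)).
4^11 = 4194304 < 6360156 <= 16777216 = 4^12
Recursion depth = 12


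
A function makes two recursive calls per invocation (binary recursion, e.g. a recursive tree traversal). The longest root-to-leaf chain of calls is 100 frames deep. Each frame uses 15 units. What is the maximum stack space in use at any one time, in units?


Binary recursion: the two calls run one after the other, so only one root-to-leaf chain of frames is on the stack at a time.
Maximum depth (longest chain) = 100 frames
Each frame = 15 units
Max stack space = 100 * 15 = 1500


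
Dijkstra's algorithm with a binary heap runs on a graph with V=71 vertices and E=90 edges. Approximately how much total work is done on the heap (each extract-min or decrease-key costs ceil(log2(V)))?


Dijkstra with a binary heap: each vertex is extracted once, each edge may relax once.
Each heap operation costs O(log V).
V + E = 71 + 90 = 161
ceil(log2(71)) = 7 (since 2^6 = 64 < 71 <= 128 = 2^7)
Total heap work = (V+E) * ceil(log2(V)) = 161 * 7 = 1127


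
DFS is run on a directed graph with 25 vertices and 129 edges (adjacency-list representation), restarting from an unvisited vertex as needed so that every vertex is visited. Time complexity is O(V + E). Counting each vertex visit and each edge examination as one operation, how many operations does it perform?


A full DFS traversal processes each vertex exactly once (push/pop on stack).
Each directed edge is examined once.
V = 25, E = 129
V + E = 154


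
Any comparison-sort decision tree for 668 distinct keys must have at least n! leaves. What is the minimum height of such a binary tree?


A binary decision tree of height h has at most 2^h leaves and needs at least n! of them, so h >= ceil(log2(n!)).
668! is far too large to multiply out, so use Stirling's series:
  ln(n!) ~ n ln n - n + (1/2) ln(2 pi n) + 1/(12n)  (error below 1/(360 n^3), negligible here)
  ln(668) = 6.5042882
  n ln n = 668 * 6.5042882 = 4344.8645
  (1/2) ln(2 pi * 668) = (1/2) ln(4197.1678) = 4.1711
  1/(12*668) = 0.0001
  ln(668!) ~ 4344.8645 - 668 + 4.1711 + 0.0001 = 3681.0357
Convert to base 2: log2(668!) = 3681.0357 / ln 2 = 3681.0357 / 0.69314718 = 5310.6120
ceil(5310.6120) = 5311


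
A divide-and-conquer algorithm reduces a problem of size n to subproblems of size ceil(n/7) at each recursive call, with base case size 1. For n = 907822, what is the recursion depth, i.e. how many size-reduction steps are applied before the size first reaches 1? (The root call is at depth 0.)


Each step divides the size by 7 (rounding up); after k steps the size is ceil(n/7^k), which equals 1 exactly when 7^k >= n.
So the depth is the smallest k with 7^k >= 907822, i.e. ceil(log_7(907822)).
7^7 = 823543 < 907822 <= 5764801 = 7^8
Recursion depth = 8


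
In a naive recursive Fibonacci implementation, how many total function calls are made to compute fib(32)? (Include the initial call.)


Let C(m) = total calls to evaluate fib(m). Then C(0)=C(1)=1, and
C(m) = 1 + C(m-1) + C(m-2) for m >= 2.
Build the table (each entry = 1 + previous two):
  C(0) = 1
  C(1) = 1
  C(2) = 1 + 1 + 1 = 3
  C(3) = 1 + 3 + 1 = 5
  C(4) = 1 + 5 + 3 = 9
  C(5) = 1 + 9 + 5 = 15
  C(6) = 1 + 15 + 9 = 25
  C(7) = 1 + 25 + 15 = 41
  C(8) = 1 + 41 + 25 = 67
  C(9) = 1 + 67 + 41 = 109
  C(10) = 1 + 109 + 67 = 177
  C(11) = 1 + 177 + 109 = 287
  C(12) = 1 + 287 + 177 = 465
  C(13) = 1 + 465 + 287 = 753
  C(14) = 1 + 753 + 465 = 1219
  C(15) = 1 + 1219 + 753 = 1973
  C(16) = 1 + 1973 + 1219 = 3193
  C(17) = 1 + 3193 + 1973 = 5167
  C(18) = 1 + 5167 + 3193 = 8361
  C(19) = 1 + 8361 + 5167 = 13529
  C(20) = 1 + 13529 + 8361 = 21891
  C(21) = 1 + 21891 + 13529 = 35421
  C(22) = 1 + 35421 + 21891 = 57313
  C(23) = 1 + 57313 + 35421 = 92735
  C(24) = 1 + 92735 + 57313 = 150049
  C(25) = 1 + 150049 + 92735 = 242785
  C(26) = 1 + 242785 + 150049 = 392835
  C(27) = 1 + 392835 + 242785 = 635621
  C(28) = 1 + 635621 + 392835 = 1028457
  C(29) = 1 + 1028457 + 635621 = 1664079
  C(30) = 1 + 1664079 + 1028457 = 2692537
  C(31) = 1 + 2692537 + 1664079 = 4356617
  C(32) = 1 + 4356617 + 2692537 = 7049155
Total calls for fib(32) = 7049155


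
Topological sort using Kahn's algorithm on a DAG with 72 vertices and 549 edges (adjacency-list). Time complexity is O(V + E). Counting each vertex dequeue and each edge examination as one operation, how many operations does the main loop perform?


Kahn's algorithm:
  1. Compute in-degrees: O(V + E)
  2. Process queue: each vertex dequeued once (O(V))
     each edge examined once (O(E))
Total = V + E = 72 + 549 = 621


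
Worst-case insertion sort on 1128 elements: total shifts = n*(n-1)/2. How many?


Sum of shifts = 1 + 2 + 3 + ... + 1127
= 1128 * 1127 / 2
= 1271256 / 2
= 635628


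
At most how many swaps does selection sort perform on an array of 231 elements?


Each of the 230 passes places one element in its final position.
Pass 1: swap minimum into position 0
Pass 2: swap minimum of remaining into position 1
...
Pass 230: last two elements, one swap
Maximum swaps = 231 - 1 = 230


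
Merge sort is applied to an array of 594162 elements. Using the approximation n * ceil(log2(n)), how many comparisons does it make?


Merge sort divides the array into halves recursively.
Number of levels = ceil(log2(594162)) = 20
At each level, approximately n = 594162 comparisons are needed for merging.
Total comparisons ~ n * ceil(log2(n)) = 594162 * 20 = 11883240


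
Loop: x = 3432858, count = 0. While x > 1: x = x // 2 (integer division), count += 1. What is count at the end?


The variable x halves each step:
x = 3432858 -> 1716429 -> 858214 -> 429107 -> 214553 -> 107276 -> 53638 -> 26819 -> 13409 -> 6704 -> 3352 -> 1676 -> 838 -> 419 -> 209 -> 104 -> 52 -> 26 -> 13 -> 6 -> 3 -> 1
Number of halvings = floor(log2(3432858)) = 21


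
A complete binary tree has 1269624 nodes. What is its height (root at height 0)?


In a complete binary tree, level k holds nodes 2^k .. 2^(k+1)-1 (1-indexed).
Height = floor(log2(n)) = floor(log2(1269624)) = 20
Check: 2^20 = 1048576 <= 1269624 < 2097152 = 2^21


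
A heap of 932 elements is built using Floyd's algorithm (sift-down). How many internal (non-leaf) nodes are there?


Leaf nodes occupy roughly half the array.
Sift-down is called for each internal node, starting from the last one.
Internal nodes = floor(n/2) = floor(932/2) = 466


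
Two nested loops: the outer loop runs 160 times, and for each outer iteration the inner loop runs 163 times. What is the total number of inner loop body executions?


Outer loop: 160 iterations
Inner loop: 163 iterations per outer iteration
Total = 160 * 163 = 26080


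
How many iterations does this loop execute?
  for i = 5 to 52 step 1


The loop variable i takes values starting at 5 and increments by 1 each iteration.
Sequence: i = 5, 6, 7, 8, 9, 10, 11, 12, 13, ...
The upper bound 52 is inclusive, so the count is floor((last - first) / step) + 1:
floor((52 - 5) / 1) + 1 = floor(47/1) + 1 = 47 + 1 = 48


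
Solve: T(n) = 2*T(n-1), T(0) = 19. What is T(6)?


Unrolling:
T(6) = 2*T(5) = 2^2*T(4) = ... = 2^6*T(0)
= 2^6 * 19
= 64 * 19 = 1216


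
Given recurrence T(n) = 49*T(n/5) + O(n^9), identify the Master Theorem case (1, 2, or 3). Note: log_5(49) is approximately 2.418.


Master Theorem parameters: a=49, b=5, c=9
log_b(a) = 2.418
Compare b^c with a: 5^9 = 1953125 > 49, so c > log_b(a).
Comparing c=9 vs log_b(a)=2.418:
9 > 2.418 => Case 3
Result: T(n) = O(n^9)
Master Theorem case = 3


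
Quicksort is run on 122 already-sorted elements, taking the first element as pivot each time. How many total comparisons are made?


Sum of comparisons per partition:
121 + 120 + ... + 1 + 0
= 122 * (122 - 1) / 2
= 122 * 121 / 2
= 7381


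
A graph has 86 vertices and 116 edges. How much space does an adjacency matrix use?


Adjacency matrix: V x V grid of entries
Space = V^2 = 86^2 = 86 * 86 = 7396


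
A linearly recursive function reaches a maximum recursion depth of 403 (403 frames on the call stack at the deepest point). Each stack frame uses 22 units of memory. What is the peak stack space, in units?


Maximum recursion depth = 403 frames
Memory per frame = 22 units
Total stack space = depth * frame_size
= 403 * 22 = 8866


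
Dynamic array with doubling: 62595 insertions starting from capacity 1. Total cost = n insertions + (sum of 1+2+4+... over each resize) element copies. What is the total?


n = 62595
Insertion costs: 62595
Resizes copy 1, 2, 4, ... up to the largest power of 2 that is <= n-1 = 62594, i.e. 32768.
Copy costs = 1 + 2 + 4 + 8 + 16 + 32 + 64 + 128 + 256 + 512 + 1024 + 2048 + 4096 + 8192 + 16384 + 32768 = 65535
Total = 62595 + 65535 = 128130


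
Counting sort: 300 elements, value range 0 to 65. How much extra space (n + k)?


n = 300 (output array)
k = 66 (count array for 66 distinct values)
Extra space = 300 + 66 = 366


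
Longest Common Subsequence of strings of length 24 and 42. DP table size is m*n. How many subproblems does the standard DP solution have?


DP table indexed by positions in both strings.
First string: 24 positions
Second string: 42 positions
Total = 24 * 42 = 1008


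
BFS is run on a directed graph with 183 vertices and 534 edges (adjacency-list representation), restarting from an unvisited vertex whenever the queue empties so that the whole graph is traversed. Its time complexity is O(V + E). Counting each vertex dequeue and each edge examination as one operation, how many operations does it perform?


A full BFS traversal dequeues each vertex exactly once and examines each directed edge exactly once.
V = 183 (vertex processing cost)
E = 534 (edge examination cost)
Total operations proportional to V + E = 183 + 534 = 717


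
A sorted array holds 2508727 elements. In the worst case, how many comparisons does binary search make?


Halving sequence: 2508727 -> 1254363 -> 627181 -> 313590 -> 156795 -> 78397 -> 39198 -> 19599 -> 9799 -> 4899 -> 2449 -> 1224 -> 612 -> 306 -> 153 -> 76 -> 38 -> 19 -> 9 -> 4 -> 2 -> 1
Number of halvings = 21
Max comparisons = 21 + 1 = 22


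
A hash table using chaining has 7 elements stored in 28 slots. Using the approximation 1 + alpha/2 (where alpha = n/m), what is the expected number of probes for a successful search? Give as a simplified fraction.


Load factor alpha = n/m = 7/28
Expected probes = 1 + alpha/2 = 1 + 7/(2*28)
= 1 + 7/56
= 56/56 + 7/56
= 63/56
Simplify: 9/8


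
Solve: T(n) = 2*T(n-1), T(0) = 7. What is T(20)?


Unrolling:
T(20) = 2*T(19) = 2^2*T(18) = ... = 2^20*T(0)
= 2^20 * 7
= 1048576 * 7 = 7340032


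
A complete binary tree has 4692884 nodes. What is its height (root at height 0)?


In a complete binary tree, level k holds nodes 2^k .. 2^(k+1)-1 (1-indexed).
Height = floor(log2(n)) = floor(log2(4692884)) = 22
Check: 2^22 = 4194304 <= 4692884 < 8388608 = 2^23


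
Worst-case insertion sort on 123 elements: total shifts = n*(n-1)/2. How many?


Sum of shifts = 1 + 2 + 3 + ... + 122
= 123 * 122 / 2
= 15006 / 2
= 7503


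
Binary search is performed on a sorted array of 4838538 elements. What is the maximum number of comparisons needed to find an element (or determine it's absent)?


Binary search halves the search space each comparison:
  Step 1: search space = 4838538 -> 2419269
  Step 2: search space = 2419269 -> 1209634
  Step 3: search space = 1209634 -> 604817
  Step 4: search space = 604817 -> 302408
  Step 5: search space = 302408 -> 151204
  Step 6: search space = 151204 -> 75602
  Step 7: search space = 75602 -> 37801
  Step 8: search space = 37801 -> 18900
  Step 9: search space = 18900 -> 9450
  Step 10: search space = 9450 -> 4725
  Step 11: search space = 4725 -> 2362
  Step 12: search space = 2362 -> 1181
  Step 13: search space = 1181 -> 590
  Step 14: search space = 590 -> 295
  Step 15: search space = 295 -> 147
  Step 16: search space = 147 -> 73
  Step 17: search space = 73 -> 36
  Step 18: search space = 36 -> 18
  Step 19: search space = 18 -> 9
  Step 20: search space = 9 -> 4
  Step 21: search space = 4 -> 2
  Step 22: search space = 2 -> 1
  Step 23: search space = 1 (final check)
Maximum comparisons = floor(log2(4838538)) + 1 = 22 + 1 = 23


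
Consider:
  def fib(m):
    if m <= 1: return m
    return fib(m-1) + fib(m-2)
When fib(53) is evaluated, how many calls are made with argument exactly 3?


Let N(m) = number of times fib(m) is called while evaluating fib(53).
N(53) = 1 (the initial call).
N(52) = 1 (only fib(53) calls it).
For 1 <= m <= 51: fib(m) is called by fib(m+1) and fib(m+2), so
  N(m) = N(m+1) + N(m+2).
fib(0) is called only by fib(2), so N(0) = N(2).
Walk down from m=53:
  N(53)=1, N(52)=1, N(51)=2, N(50)=3, N(49)=5, N(48)=8, N(47)=13, N(46)=21, N(45)=34, N(44)=55, N(43)=89, N(42)=144, N(41)=233, N(40)=377, N(39)=610, N(38)=987, N(37)=1597, N(36)=2584, N(35)=4181, N(34)=6765, N(33)=10946, N(32)=17711, N(31)=28657, N(30)=46368, N(29)=75025, N(28)=121393, N(27)=196418, N(26)=317811, N(25)=514229, N(24)=832040, N(23)=1346269, N(22)=2178309, N(21)=3524578, N(20)=5702887, N(19)=9227465, N(18)=14930352, N(17)=24157817, N(16)=39088169, N(15)=63245986, N(14)=102334155, N(13)=165580141, N(12)=267914296, N(11)=433494437, N(10)=701408733, N(9)=1134903170, N(8)=1836311903, N(7)=2971215073, N(6)=4807526976, N(5)=7778742049, N(4)=12586269025, N(3)=20365011074
N(3) = 20365011074


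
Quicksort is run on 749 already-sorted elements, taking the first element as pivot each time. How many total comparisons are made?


Sum of comparisons per partition:
748 + 747 + ... + 1 + 0
= 749 * (749 - 1) / 2
= 749 * 748 / 2
= 280126


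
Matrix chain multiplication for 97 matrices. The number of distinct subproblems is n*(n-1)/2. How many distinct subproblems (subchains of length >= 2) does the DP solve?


Subproblems are indexed by (i, j) where i < j.
Number of such pairs = n*(n-1)/2
= 97 * 96 / 2
= 4656


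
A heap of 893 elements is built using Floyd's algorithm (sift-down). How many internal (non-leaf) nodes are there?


Leaf nodes occupy roughly half the array.
Sift-down is called for each internal node, starting from the last one.
Internal nodes = floor(n/2) = floor(893/2) = 446


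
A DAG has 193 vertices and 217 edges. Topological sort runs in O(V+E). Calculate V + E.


V = 193 (vertex processing)
E = 217 (edge processing)
V + E = 193 + 217 = 410


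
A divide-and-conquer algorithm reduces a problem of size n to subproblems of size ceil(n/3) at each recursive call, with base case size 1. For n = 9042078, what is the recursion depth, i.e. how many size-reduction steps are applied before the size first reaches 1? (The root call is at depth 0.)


Each step divides the size by 3 (rounding up); after k steps the size is ceil(n/3^k), which equals 1 exactly when 3^k >= n.
So the depth is the smallest k with 3^k >= 9042078, i.e. ceil(log_3(9042078)).
3^14 = 4782969 < 9042078 <= 14348907 = 3^15
Recursion depth = 15


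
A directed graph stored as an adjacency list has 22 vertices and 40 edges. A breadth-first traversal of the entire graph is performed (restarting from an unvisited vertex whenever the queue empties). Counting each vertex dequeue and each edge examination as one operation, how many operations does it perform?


A full BFS traversal dequeues each vertex once and examines each edge once.
Vertex visits: 22
Edge visits: 40
V + E = 22 + 40 = 62


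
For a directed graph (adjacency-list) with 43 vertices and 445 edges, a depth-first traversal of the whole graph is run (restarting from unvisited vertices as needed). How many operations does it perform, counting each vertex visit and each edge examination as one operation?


A full DFS traversal visits each vertex once and examines each edge once.
V = 43
E = 445
Sum = 43 + 445 = 488


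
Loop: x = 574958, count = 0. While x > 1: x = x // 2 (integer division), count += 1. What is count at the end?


The variable x halves each step:
x = 574958 -> 287479 -> 143739 -> 71869 -> 35934 -> 17967 -> 8983 -> 4491 -> 2245 -> 1122 -> 561 -> 280 -> 140 -> 70 -> 35 -> 17 -> 8 -> 4 -> 2 -> 1
Number of halvings = floor(log2(574958)) = 19


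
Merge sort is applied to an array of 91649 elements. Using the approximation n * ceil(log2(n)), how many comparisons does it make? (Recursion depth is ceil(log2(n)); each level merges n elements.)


Merge sort divides the array into halves recursively.
Number of levels = ceil(log2(91649)) = 17
At each level, approximately n = 91649 comparisons are needed for merging.
Total comparisons ~ n * ceil(log2(n)) = 91649 * 17 = 1558033


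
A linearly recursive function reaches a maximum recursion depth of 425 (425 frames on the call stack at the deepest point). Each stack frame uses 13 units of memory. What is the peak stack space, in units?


Maximum recursion depth = 425 frames
Memory per frame = 13 units
Total stack space = depth * frame_size
= 425 * 13 = 5525


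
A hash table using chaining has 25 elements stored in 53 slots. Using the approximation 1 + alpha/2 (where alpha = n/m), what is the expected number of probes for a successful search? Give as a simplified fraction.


Load factor alpha = n/m = 25/53
Expected probes = 1 + alpha/2 = 1 + 25/(2*53)
= 1 + 25/106
= 106/106 + 25/106
= 131/106


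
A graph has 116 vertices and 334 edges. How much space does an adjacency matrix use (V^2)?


Adjacency matrix: V x V grid of entries
Space = V^2 = 116^2 = 116 * 116 = 13456


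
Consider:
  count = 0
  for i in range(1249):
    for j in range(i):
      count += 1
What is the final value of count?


For each i, the inner loop runs i times:
  i=0: inner runs 0 times
  i=1: inner runs 1 time
  i=2: inner runs 2 times
  i=3: inner runs 3 times
  i=4: inner runs 4 times
  i=5: inner runs 5 times
  i=6: inner runs 6 times
  i=7: inner runs 7 times
  ...
Total = 0 + 1 + 2 + ... + 1248 = 1249*(1249-1)/2 = 779376


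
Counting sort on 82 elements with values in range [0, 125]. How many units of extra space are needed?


Output array size: 82 (to store sorted result)
Count array size: 126 (one slot per possible value, range 0 to 125)
Total extra space = 82 + 126 = 208


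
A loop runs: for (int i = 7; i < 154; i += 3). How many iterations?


Loop starts at i = 7, increments by 3, stops when i >= 154.
Number of iterations = ceil((154 - 7) / 3)
= ceil(147 / 3)
= 49


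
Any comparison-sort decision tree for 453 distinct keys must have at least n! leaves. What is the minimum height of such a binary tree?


A binary decision tree of height h has at most 2^h leaves and needs at least n! of them, so h >= ceil(log2(n!)).
453! is far too large to multiply out, so use Stirling's series:
  ln(n!) ~ n ln n - n + (1/2) ln(2 pi n) + 1/(12n)  (error below 1/(360 n^3), negligible here)
  ln(453) = 6.1158921
  n ln n = 453 * 6.1158921 = 2770.4991
  (1/2) ln(2 pi * 453) = (1/2) ln(2846.2829) = 3.9769
  1/(12*453) = 0.0002
  ln(453!) ~ 2770.4991 - 453 + 3.9769 + 0.0002 = 2321.4762
Convert to base 2: log2(453!) = 2321.4762 / ln 2 = 2321.4762 / 0.69314718 = 3349.1822
ceil(3349.1822) = 3350


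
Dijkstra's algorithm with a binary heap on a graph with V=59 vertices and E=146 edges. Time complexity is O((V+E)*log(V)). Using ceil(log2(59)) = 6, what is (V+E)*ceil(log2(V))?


Dijkstra with a binary heap: each vertex is extracted once, each edge may relax once.
Each heap operation costs O(log V).
V + E = 59 + 146 = 205
ceil(log2(59)) = 6 (since 2^5 = 32 < 59 <= 64 = 2^6)
Total heap work = (V+E) * ceil(log2(V)) = 205 * 6 = 1230


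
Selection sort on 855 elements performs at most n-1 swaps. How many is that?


Each of the 854 passes places one element in its final position.
Pass 1: swap minimum into position 0
Pass 2: swap minimum of remaining into position 1
...
Pass 854: last two elements, one swap
Maximum swaps = 855 - 1 = 854


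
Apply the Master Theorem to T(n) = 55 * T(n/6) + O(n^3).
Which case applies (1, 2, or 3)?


The Master Theorem: T(n) = a*T(n/b) + O(n^c)
  a = 55, b = 6, c = 3
log_b(a) = log_6(55) ~ 2.237
Compare b^c with a: 6^3 = 216 > 55, so c > log_b(a).
Since c > log_b(a), Case 3 applies.
T(n) = O(n^3)
Master Theorem case = 3


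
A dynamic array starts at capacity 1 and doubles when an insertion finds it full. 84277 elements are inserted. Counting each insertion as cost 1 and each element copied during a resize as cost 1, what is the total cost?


n = 84277
Insertion costs: 84277
Resizes copy 1, 2, 4, ... up to the largest power of 2 that is <= n-1 = 84276, i.e. 65536.
Copy costs = 1 + 2 + 4 + 8 + 16 + 32 + 64 + 128 + 256 + 512 + 1024 + 2048 + 4096 + 8192 + 16384 + 32768 + 65536 = 131071
Total = 84277 + 131071 = 215348


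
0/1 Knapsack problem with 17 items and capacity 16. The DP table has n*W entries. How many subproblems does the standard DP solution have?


The DP table is indexed by (item, capacity).
Rows: 17 items
Columns: 16 capacity values (1 to W)
Total subproblems = 17 * 16 = 272


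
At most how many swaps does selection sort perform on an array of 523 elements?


Each of the 522 passes places one element in its final position.
Pass 1: swap minimum into position 0
Pass 2: swap minimum of remaining into position 1
...
Pass 522: last two elements, one swap
Maximum swaps = 523 - 1 = 522


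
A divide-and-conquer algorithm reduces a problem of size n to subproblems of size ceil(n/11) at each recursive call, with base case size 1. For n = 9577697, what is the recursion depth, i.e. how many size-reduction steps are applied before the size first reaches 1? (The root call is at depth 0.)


Each step divides the size by 11 (rounding up); after k steps the size is ceil(n/11^k), which equals 1 exactly when 11^k >= n.
So the depth is the smallest k with 11^k >= 9577697, i.e. ceil(log_11(9577697)).
11^6 = 1771561 < 9577697 <= 19487171 = 11^7
Recursion depth = 7


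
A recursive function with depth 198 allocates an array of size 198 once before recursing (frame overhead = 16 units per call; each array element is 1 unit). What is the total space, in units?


Array allocation: 198 units (allocated once)
Stack frames: 198 deep * 16 per frame = 3168 units
Total = 198 + 3168 = 3366


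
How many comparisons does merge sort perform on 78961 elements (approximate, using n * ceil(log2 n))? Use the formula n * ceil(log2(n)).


Recursion depth: ceil(log2(78961)) = 17
Each recursion level merges n = 78961 elements
Total = 78961 * 17 = 1342337


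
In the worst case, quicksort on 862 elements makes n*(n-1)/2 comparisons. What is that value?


Sum of comparisons per partition:
861 + 860 + ... + 1 + 0
= 862 * (862 - 1) / 2
= 862 * 861 / 2
= 371091


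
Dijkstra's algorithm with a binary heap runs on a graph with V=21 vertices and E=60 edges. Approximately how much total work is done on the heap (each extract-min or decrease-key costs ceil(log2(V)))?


Dijkstra with a binary heap: each vertex is extracted once, each edge may relax once.
Each heap operation costs O(log V).
V + E = 21 + 60 = 81
ceil(log2(21)) = 5 (since 2^4 = 16 < 21 <= 32 = 2^5)
Total heap work = (V+E) * ceil(log2(V)) = 81 * 5 = 405


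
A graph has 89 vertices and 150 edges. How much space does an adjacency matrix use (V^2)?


Adjacency matrix: V x V grid of entries
Space = V^2 = 89^2 = 89 * 89 = 7921


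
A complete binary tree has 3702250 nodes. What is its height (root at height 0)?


In a complete binary tree, level k holds nodes 2^k .. 2^(k+1)-1 (1-indexed).
Height = floor(log2(n)) = floor(log2(3702250)) = 21
Check: 2^21 = 2097152 <= 3702250 < 4194304 = 2^22


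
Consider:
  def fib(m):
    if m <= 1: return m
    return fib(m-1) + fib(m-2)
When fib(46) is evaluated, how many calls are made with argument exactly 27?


Let N(m) = number of times fib(m) is called while evaluating fib(46).
N(46) = 1 (the initial call).
N(45) = 1 (only fib(46) calls it).
For 1 <= m <= 44: fib(m) is called by fib(m+1) and fib(m+2), so
  N(m) = N(m+1) + N(m+2).
fib(0) is called only by fib(2), so N(0) = N(2).
Walk down from m=46:
  N(46)=1, N(45)=1, N(44)=2, N(43)=3, N(42)=5, N(41)=8, N(40)=13, N(39)=21, N(38)=34, N(37)=55, N(36)=89, N(35)=144, N(34)=233, N(33)=377, N(32)=610, N(31)=987, N(30)=1597, N(29)=2584, N(28)=4181, N(27)=6765
N(27) = 6765


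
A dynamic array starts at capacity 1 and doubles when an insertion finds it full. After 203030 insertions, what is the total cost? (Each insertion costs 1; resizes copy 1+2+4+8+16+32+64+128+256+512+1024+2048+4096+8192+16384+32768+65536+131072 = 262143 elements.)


Insertion cost: 203030 (one per element)
Resizes occur just before inserting elements 2, 3, 5, 9, ...
Elements copied at each resize: 1 + 2 + 4 + 8 + 16 + 32 + 64 + 128 + 256 + 512 + 1024 + 2048 + 4096 + 8192 + 16384 + 32768 + 65536 + 131072
Sum of copies = 262143 (geometric series: 2^k - 1)
Total = 203030 + 262143 = 465173


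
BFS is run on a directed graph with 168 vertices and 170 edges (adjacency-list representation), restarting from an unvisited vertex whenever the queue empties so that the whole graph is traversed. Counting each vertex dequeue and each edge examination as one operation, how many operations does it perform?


A full BFS traversal dequeues each vertex exactly once and examines each directed edge exactly once.
V = 168 (vertex processing cost)
E = 170 (edge examination cost)
Total operations proportional to V + E = 168 + 170 = 338


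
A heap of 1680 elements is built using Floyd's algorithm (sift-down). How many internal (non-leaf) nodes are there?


Leaf nodes occupy roughly half the array.
Sift-down is called for each internal node, starting from the last one.
Internal nodes = floor(n/2) = floor(1680/2) = 840


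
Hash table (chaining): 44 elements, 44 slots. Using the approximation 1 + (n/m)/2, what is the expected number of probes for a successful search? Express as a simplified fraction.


Computing expected probes:
alpha = 44/44
= 1 + alpha/2
= 1 + 44/(2*44)
= (2*44 + 44) / (2*44)
= 132/88 = 3/2


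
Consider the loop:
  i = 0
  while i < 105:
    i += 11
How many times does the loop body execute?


Starting at i = 0, each iteration adds 11.
Iterations until i >= 105:
  Iteration 1: i = 0 -> i = 11
  Iteration 2: i = 11 -> i = 22
  Iteration 3: i = 22 -> i = 33
  Iteration 4: i = 33 -> i = 44
  Iteration 5: i = 44 -> i = 55
  Iteration 6: i = 55 -> i = 66
  Iteration 7: i = 66 -> i = 77
  Iteration 8: i = 77 -> i = 88
  ... continuing ...
Total iterations = ceil(105/11) = 10


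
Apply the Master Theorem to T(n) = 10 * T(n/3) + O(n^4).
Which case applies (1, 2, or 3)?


The Master Theorem: T(n) = a*T(n/b) + O(n^c)
  a = 10, b = 3, c = 4
log_b(a) = log_3(10) ~ 2.096
Compare b^c with a: 3^4 = 81 > 10, so c > log_b(a).
Since c > log_b(a), Case 3 applies.
T(n) = O(n^4)
Master Theorem case = 3


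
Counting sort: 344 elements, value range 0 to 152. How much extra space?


n = 344 (output array)
k = 153 (count array for 153 distinct values)
Extra space = 344 + 153 = 497


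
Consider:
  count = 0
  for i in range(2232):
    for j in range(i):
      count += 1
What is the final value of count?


For each i, the inner loop runs i times:
  i=0: inner runs 0 times
  i=1: inner runs 1 time
  i=2: inner runs 2 times
  i=3: inner runs 3 times
  i=4: inner runs 4 times
  i=5: inner runs 5 times
  i=6: inner runs 6 times
  i=7: inner runs 7 times
  ...
Total = 0 + 1 + 2 + ... + 2231 = 2232*(2232-1)/2 = 2489796


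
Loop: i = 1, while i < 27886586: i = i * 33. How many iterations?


i multiplies by 33 each step:
i = 1 -> 33 -> 1089 -> 35937 -> 1185921 -> 39135393 (stop)
Iterations = ceil(log_33(27886586)) = 5


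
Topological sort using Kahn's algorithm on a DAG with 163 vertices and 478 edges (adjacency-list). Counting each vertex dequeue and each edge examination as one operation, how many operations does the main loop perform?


Kahn's algorithm:
  1. Compute in-degrees: O(V + E)
  2. Process queue: each vertex dequeued once (O(V))
     each edge examined once (O(E))
Total = V + E = 163 + 478 = 641


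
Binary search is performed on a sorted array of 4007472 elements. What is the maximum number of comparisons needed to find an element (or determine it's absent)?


Binary search halves the search space each comparison:
  Step 1: search space = 4007472 -> 2003736
  Step 2: search space = 2003736 -> 1001868
  Step 3: search space = 1001868 -> 500934
  Step 4: search space = 500934 -> 250467
  Step 5: search space = 250467 -> 125233
  Step 6: search space = 125233 -> 62616
  Step 7: search space = 62616 -> 31308
  Step 8: search space = 31308 -> 15654
  Step 9: search space = 15654 -> 7827
  Step 10: search space = 7827 -> 3913
  Step 11: search space = 3913 -> 1956
  Step 12: search space = 1956 -> 978
  Step 13: search space = 978 -> 489
  Step 14: search space = 489 -> 244
  Step 15: search space = 244 -> 122
  Step 16: search space = 122 -> 61
  Step 17: search space = 61 -> 30
  Step 18: search space = 30 -> 15
  Step 19: search space = 15 -> 7
  Step 20: search space = 7 -> 3
  Step 21: search space = 3 -> 1
  Step 22: search space = 1 (final check)
Maximum comparisons = floor(log2(4007472)) + 1 = 21 + 1 = 22


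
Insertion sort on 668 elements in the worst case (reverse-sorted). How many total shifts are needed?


In the worst case (reverse-sorted), each element shifts past all previous:
  Element 1: 1 shifts
  Element 2: 2 shifts
  Element 3: 3 shifts
  Element 4: 4 shifts
  Element 5: 5 shifts
  ...
  Element 667: 667 shifts
Total = 1 + 2 + ... + 667
= 668*(668-1)/2 = 222778


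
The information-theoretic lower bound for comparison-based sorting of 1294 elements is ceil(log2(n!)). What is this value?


A binary decision tree of height h has at most 2^h leaves and needs at least n! of them, so h >= ceil(log2(n!)).
1294! is far too large to multiply out, so use Stirling's series:
  ln(n!) ~ n ln n - n + (1/2) ln(2 pi n) + 1/(12n)  (error below 1/(360 n^3), negligible here)
  ln(1294) = 7.1654935
  n ln n = 1294 * 7.1654935 = 9272.1486
  (1/2) ln(2 pi * 1294) = (1/2) ln(8130.4418) = 4.5017
  1/(12*1294) = 0.0001
  ln(1294!) ~ 9272.1486 - 1294 + 4.5017 + 0.0001 = 7982.6504
Convert to base 2: log2(1294!) = 7982.6504 / ln 2 = 7982.6504 / 0.69314718 = 11516.5302
ceil(11516.5302) = 11517


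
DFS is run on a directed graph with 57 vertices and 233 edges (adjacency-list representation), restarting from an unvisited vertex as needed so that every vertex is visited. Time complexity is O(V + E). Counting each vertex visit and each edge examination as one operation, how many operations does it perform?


A full DFS traversal processes each vertex exactly once (push/pop on stack).
Each directed edge is examined once.
V = 57, E = 233
V + E = 290


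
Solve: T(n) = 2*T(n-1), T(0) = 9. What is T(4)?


Unrolling:
T(4) = 2*T(3) = 2^2*T(2) = ... = 2^4*T(0)
= 2^4 * 9
= 16 * 9 = 144


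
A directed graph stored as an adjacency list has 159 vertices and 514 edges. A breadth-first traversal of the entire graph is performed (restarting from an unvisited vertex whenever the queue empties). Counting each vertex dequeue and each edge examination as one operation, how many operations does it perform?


A full BFS traversal dequeues each vertex once and examines each edge once.
Vertex visits: 159
Edge visits: 514
V + E = 159 + 514 = 673


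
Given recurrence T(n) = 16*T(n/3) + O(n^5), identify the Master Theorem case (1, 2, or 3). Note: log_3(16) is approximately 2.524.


Master Theorem parameters: a=16, b=3, c=5
log_b(a) = 2.524
Compare b^c with a: 3^5 = 243 > 16, so c > log_b(a).
Comparing c=5 vs log_b(a)=2.524:
5 > 2.524 => Case 3
Result: T(n) = O(n^5)
Master Theorem case = 3


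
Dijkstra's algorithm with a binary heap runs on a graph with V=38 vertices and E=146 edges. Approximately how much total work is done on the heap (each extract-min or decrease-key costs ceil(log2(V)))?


Dijkstra with a binary heap: each vertex is extracted once, each edge may relax once.
Each heap operation costs O(log V).
V + E = 38 + 146 = 184
ceil(log2(38)) = 6 (since 2^5 = 32 < 38 <= 64 = 2^6)
Total heap work = (V+E) * ceil(log2(V)) = 184 * 6 = 1104


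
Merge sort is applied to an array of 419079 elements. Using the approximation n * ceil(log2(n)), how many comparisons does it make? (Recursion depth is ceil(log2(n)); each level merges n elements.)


Merge sort divides the array into halves recursively.
Number of levels = ceil(log2(419079)) = 19
At each level, approximately n = 419079 comparisons are needed for merging.
Total comparisons ~ n * ceil(log2(n)) = 419079 * 19 = 7962501


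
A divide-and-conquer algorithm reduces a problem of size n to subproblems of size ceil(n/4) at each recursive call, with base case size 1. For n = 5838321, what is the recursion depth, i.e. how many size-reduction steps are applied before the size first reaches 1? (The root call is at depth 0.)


Each step divides the size by 4 (rounding up); after k steps the size is ceil(n/4^k), which equals 1 exactly when 4^k >= n.
So the depth is the smallest k with 4^k >= 5838321, i.e. ceil(log_4(5838321)).
4^11 = 4194304 < 5838321 <= 16777216 = 4^12
Recursion depth = 12


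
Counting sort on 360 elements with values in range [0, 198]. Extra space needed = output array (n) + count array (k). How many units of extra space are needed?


Output array size: 360 (to store sorted result)
Count array size: 199 (one slot per possible value, range 0 to 198)
Total extra space = 360 + 199 = 559


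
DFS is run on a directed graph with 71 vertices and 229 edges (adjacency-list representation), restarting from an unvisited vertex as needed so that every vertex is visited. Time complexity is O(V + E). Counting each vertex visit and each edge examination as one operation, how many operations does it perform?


A full DFS traversal processes each vertex exactly once (push/pop on stack).
Each directed edge is examined once.
V = 71, E = 229
V + E = 300


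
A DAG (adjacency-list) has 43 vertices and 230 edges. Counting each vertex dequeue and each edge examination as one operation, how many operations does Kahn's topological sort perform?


V = 43 (vertex processing)
E = 230 (edge processing)
V + E = 43 + 230 = 273


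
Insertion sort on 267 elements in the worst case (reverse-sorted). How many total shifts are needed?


In the worst case (reverse-sorted), each element shifts past all previous:
  Element 1: 1 shifts
  Element 2: 2 shifts
  Element 3: 3 shifts
  Element 4: 4 shifts
  Element 5: 5 shifts
  ...
  Element 266: 266 shifts
Total = 1 + 2 + ... + 266
= 267*(267-1)/2 = 35511


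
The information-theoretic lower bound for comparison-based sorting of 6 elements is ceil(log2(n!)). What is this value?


A binary decision tree of height h has at most 2^h leaves and needs at least n! of them, so h >= ceil(log2(n!)).
Compute 6! as a running product:
  x2 = 2, x3 = 6, x4 = 24, x5 = 120
  x6 = 720
6! = 720
Bracket between powers of 2:
  2^9 = 512 < 720 <= 1024 = 2^10
So ceil(log2(6!)) = 10


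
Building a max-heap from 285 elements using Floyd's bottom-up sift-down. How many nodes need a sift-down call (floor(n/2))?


In a heap of 285 elements (0-indexed array):
  Last element index: 284
  Parent of last element: floor((284 - 1) / 2) = 141
  Internal nodes: indices 0 to 141
  Count = floor(285/2) = 142


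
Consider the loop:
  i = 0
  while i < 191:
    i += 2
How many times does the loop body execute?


Starting at i = 0, each iteration adds 2.
Iterations until i >= 191:
  Iteration 1: i = 0 -> i = 2
  Iteration 2: i = 2 -> i = 4
  Iteration 3: i = 4 -> i = 6
  Iteration 4: i = 6 -> i = 8
  Iteration 5: i = 8 -> i = 10
  Iteration 6: i = 10 -> i = 12
  Iteration 7: i = 12 -> i = 14
  Iteration 8: i = 14 -> i = 16
  ... continuing ...
Total iterations = ceil(191/2) = 96


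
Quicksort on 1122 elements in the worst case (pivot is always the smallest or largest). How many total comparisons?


In the worst case, each partition step picks the worst pivot:
  Partition 1: 1121 comparisons (n-1 elements to compare)
  Partition 2: 1120 comparisons
  Partition 3: 1119 comparisons
  Partition 4: 1118 comparisons
  Partition 5: 1117 comparisons
  ...
  Last partition: 0 comparisons
Total = (n-1) + (n-2) + ... + 1 + 0 = n*(n-1)/2
= 1122*1121/2 = 628881


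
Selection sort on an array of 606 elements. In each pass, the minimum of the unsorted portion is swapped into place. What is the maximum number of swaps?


Selection sort performs one swap per pass:
  Pass 1: find min in positions 0 to 605, swap with position 0
  Pass 2: find min in positions 1 to 605, swap with position 1
  Pass 3: find min in positions 2 to 605, swap with position 2
  Pass 4: find min in positions 3 to 605, swap with position 3
  Pass 5: find min in positions 4 to 605, swap with position 4
  ... (600 more passes)
Total passes (and swaps) = n - 1 = 606 - 1 = 605


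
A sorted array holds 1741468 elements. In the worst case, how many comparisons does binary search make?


Halving sequence: 1741468 -> 870734 -> 435367 -> 217683 -> 108841 -> 54420 -> 27210 -> 13605 -> 6802 -> 3401 -> 1700 -> 850 -> 425 -> 212 -> 106 -> 53 -> 26 -> 13 -> 6 -> 3 -> 1
Number of halvings = 20
Max comparisons = 20 + 1 = 21


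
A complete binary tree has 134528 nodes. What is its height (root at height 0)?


In a complete binary tree, level k holds nodes 2^k .. 2^(k+1)-1 (1-indexed).
Height = floor(log2(n)) = floor(log2(134528)) = 17
Check: 2^17 = 131072 <= 134528 < 262144 = 2^18


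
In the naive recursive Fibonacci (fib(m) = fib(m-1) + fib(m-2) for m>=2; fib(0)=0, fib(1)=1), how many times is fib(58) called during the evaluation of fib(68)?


Let N(m) = number of times fib(m) is called while evaluating fib(68).
N(68) = 1 (the initial call).
N(67) = 1 (only fib(68) calls it).
For 1 <= m <= 66: fib(m) is called by fib(m+1) and fib(m+2), so
  N(m) = N(m+1) + N(m+2).
fib(0) is called only by fib(2), so N(0) = N(2).
Walk down from m=68:
  N(68)=1, N(67)=1, N(66)=2, N(65)=3, N(64)=5, N(63)=8, N(62)=13, N(61)=21, N(60)=34, N(59)=55, N(58)=89
N(58) = 89
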